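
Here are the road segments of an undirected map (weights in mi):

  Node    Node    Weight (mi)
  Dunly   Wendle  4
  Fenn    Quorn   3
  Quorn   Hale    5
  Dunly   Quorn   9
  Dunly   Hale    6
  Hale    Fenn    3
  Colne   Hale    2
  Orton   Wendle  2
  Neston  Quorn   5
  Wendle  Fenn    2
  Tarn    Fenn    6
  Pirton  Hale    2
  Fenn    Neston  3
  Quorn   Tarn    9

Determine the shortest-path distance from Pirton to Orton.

9 mi

Candidate routes:
Pirton → Hale → Dunly → Wendle → Orton: 2+6+4+2 = 14
Pirton → Hale → Fenn → Wendle → Orton: 2+3+2+2 = 9
Pirton → Hale → Quorn → Neston → Fenn → Wendle → Orton: 2+5+5+3+2+2 = 19
Pirton → Hale → Quorn → Fenn → Wendle → Orton: 2+5+3+2+2 = 14
The minimum is 9 mi via Pirton → Hale → Fenn → Wendle → Orton.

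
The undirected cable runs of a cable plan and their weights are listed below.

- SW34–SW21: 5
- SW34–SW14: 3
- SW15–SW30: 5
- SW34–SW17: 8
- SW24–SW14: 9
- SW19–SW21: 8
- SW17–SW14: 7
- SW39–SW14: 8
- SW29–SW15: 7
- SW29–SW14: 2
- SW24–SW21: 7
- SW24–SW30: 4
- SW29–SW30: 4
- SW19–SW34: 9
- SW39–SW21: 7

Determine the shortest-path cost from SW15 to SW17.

Shortest distances from SW15:
SW15: 0
SW30: 5  (via SW15)
SW29: 7  (via SW15)
SW24: 9  (via SW30)
SW14: 9  (via SW29)
SW34: 12  (via SW14)
SW17: 16  (via SW14)
Shortest route: SW15–SW29–SW14–SW17 = 16.

16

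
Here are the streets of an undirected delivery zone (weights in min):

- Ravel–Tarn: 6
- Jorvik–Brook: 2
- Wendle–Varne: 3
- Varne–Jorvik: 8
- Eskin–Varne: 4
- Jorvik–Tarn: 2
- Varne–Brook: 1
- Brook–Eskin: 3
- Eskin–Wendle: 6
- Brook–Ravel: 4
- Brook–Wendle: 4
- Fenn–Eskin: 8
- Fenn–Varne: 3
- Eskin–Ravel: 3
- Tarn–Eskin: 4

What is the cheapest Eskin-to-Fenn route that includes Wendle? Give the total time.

Shortest Eskin→Wendle: Eskin → Wendle = 6
Best Wendle to Fenn: Wendle → Varne → Fenn costing 6
Total via Wendle: 6 + 6 = 12 min.

12 min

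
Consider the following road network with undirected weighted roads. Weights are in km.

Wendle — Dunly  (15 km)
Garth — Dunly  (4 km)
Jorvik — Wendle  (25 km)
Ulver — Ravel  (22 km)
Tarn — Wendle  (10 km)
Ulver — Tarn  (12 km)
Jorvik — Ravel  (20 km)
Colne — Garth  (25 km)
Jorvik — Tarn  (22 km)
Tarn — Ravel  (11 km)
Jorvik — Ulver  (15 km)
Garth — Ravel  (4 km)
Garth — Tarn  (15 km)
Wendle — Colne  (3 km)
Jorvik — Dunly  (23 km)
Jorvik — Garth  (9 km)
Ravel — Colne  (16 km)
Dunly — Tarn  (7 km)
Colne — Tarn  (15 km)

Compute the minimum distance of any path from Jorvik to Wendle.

25 km

Shortest distances from Jorvik:
Jorvik: 0
Garth: 9  (via Jorvik)
Ravel: 13  (via Garth)
Dunly: 13  (via Garth)
Ulver: 15  (via Jorvik)
Tarn: 20  (via Dunly)
Wendle: 25  (via Jorvik)
Shortest route: Jorvik–Wendle = 25 km.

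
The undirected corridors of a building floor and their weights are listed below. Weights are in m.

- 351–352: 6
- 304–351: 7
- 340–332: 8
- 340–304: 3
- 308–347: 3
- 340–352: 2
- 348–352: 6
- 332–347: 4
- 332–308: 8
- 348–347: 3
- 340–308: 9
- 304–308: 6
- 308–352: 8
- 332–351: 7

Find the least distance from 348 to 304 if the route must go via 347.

12 m

Best 348 to 347: 348 → 347 costing 3
Shortest 347→304: 347 → 308 → 304 = 9
Total via 347: 3 + 9 = 12 m.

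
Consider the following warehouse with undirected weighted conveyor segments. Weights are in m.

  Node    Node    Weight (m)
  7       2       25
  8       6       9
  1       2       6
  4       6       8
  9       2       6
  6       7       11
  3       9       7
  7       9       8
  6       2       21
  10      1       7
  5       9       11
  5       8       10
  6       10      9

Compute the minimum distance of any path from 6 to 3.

Enumerating some paths:
6 - 2 - 9 - 3: 21+6+7 = 34
6 - 8 - 5 - 9 - 3: 9+10+11+7 = 37
6 - 7 - 9 - 3: 11+8+7 = 26
6 - 10 - 1 - 2 - 9 - 3: 9+7+6+6+7 = 35
Cheapest is 6 - 7 - 9 - 3 at 26 m.

26 m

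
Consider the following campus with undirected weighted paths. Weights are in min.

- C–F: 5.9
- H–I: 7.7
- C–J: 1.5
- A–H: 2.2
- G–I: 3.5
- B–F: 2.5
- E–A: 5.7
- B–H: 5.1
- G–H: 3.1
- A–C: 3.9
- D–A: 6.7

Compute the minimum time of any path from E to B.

13 min

Shortest distances from E:
E: 0
A: 5.7  (via E)
H: 7.9  (via A)
C: 9.6  (via A)
G: 11  (via H)
J: 11.1  (via C)
D: 12.4  (via A)
B: 13  (via H)
Shortest route: E → A → H → B = 13 min.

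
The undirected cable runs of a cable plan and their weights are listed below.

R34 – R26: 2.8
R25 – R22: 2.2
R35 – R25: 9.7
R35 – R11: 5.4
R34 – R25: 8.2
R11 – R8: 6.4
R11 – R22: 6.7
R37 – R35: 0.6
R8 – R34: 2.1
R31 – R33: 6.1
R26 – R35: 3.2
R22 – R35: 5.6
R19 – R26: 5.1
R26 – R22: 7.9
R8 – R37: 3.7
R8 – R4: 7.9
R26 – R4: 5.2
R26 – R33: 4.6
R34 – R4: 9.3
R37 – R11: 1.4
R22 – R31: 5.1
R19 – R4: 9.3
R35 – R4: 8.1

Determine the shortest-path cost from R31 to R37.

Compare a few routes:
R31–R22–R35–R37: 5.1+5.6+0.6 = 11.3
R31–R22–R11–R37: 5.1+6.7+1.4 = 13.2
The minimum is 11.3 via R31–R22–R35–R37.

11.3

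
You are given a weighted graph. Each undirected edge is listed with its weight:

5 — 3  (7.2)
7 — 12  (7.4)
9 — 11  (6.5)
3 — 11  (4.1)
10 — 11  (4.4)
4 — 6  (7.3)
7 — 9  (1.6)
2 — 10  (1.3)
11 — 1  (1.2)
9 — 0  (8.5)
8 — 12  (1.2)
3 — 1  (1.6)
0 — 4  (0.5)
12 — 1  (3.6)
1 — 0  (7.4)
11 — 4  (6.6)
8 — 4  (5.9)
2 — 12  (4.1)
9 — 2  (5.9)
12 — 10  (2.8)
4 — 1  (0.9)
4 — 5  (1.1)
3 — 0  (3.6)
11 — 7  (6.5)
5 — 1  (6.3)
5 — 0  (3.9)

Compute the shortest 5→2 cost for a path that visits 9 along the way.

Shortest 5→9: 5–4–1–11–9 = 9.7
Shortest 9→2: 9–2 = 5.9
Total via 9: 9.7 + 5.9 = 15.6.

15.6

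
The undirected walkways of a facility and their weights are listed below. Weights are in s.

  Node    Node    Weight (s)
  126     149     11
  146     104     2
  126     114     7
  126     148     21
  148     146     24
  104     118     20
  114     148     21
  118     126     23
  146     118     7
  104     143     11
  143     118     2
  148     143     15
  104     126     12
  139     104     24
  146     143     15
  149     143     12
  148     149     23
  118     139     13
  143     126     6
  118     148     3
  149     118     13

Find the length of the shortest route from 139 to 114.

Settle nodes by increasing distance from 139:
139: 0
118: 13  (via 139)
143: 15  (via 118)
148: 16  (via 118)
146: 20  (via 118)
126: 21  (via 143)
104: 22  (via 146)
149: 26  (via 118)
114: 28  (via 126)
Shortest route: 139 → 118 → 143 → 126 → 114 = 28 s.

28 s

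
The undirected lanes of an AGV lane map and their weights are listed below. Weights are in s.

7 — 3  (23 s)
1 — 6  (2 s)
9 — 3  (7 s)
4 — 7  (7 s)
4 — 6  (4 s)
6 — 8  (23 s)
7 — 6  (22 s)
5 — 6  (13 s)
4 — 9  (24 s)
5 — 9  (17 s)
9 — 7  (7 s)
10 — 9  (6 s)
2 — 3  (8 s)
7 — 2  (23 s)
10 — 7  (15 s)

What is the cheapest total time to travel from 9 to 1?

20 s

Compare a few routes:
9–4–6–1: 24+4+2 = 30
9–7–4–6–1: 7+7+4+2 = 20
Cheapest is 9–7–4–6–1 at 20 s.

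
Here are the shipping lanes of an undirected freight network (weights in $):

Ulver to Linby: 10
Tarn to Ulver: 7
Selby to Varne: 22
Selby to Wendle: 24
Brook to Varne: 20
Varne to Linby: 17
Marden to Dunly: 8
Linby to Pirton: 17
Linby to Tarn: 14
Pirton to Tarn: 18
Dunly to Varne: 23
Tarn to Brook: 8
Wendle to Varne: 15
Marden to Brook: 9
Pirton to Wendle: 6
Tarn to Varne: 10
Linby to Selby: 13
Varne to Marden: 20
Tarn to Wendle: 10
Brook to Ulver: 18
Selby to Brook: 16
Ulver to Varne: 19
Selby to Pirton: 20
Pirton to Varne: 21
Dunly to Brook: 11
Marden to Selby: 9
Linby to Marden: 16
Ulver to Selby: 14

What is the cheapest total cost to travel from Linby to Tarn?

Running Dijkstra from Linby:
Linby: 0
Ulver: 10  (via Linby)
Selby: 13  (via Linby)
Tarn: 14  (via Linby)
Shortest route: Linby–Tarn = $14.

$14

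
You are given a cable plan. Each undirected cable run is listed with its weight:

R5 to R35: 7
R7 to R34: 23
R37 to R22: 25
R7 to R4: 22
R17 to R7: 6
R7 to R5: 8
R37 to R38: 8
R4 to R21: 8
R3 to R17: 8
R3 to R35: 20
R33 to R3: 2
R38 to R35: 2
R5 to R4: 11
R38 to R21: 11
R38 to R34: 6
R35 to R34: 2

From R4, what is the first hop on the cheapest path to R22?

Candidate routes:
R4 - R7 - R5 - R35 - R38 - R37 - R22: 22+8+7+2+8+25 = 72
R4 - R21 - R38 - R37 - R22: 8+11+8+25 = 52
R4 - R5 - R35 - R38 - R37 - R22: 11+7+2+8+25 = 53
R4 - R5 - R35 - R34 - R38 - R37 - R22: 11+7+2+6+8+25 = 59
Cheapest is R4 - R21 - R38 - R37 - R22 at 52.
So from R4 the first move is to R21.

R21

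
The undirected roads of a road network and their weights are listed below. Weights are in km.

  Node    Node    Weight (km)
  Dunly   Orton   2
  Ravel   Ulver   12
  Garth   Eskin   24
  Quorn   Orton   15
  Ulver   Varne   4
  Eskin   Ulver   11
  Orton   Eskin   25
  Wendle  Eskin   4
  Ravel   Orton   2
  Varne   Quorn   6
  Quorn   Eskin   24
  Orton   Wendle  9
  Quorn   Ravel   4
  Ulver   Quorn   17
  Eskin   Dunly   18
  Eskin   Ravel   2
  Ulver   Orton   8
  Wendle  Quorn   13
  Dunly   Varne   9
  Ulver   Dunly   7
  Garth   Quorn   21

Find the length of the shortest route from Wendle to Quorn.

10 km

Compare a few routes:
Wendle - Quorn: 13 = 13
Wendle - Eskin - Ravel - Quorn: 4+2+4 = 10
Cheapest is Wendle - Eskin - Ravel - Quorn at 10 km.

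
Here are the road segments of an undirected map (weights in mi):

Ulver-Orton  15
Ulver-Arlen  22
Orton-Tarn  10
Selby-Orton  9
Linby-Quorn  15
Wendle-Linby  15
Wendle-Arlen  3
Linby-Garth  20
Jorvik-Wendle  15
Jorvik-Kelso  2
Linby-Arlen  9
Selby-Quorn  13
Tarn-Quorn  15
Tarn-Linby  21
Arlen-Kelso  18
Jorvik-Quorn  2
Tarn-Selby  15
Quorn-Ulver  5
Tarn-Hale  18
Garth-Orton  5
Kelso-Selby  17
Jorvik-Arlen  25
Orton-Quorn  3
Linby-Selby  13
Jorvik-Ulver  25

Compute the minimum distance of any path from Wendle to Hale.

48 mi

Enumerating some paths:
Wendle → Jorvik → Quorn → Tarn → Hale: 15+2+15+18 = 50
Wendle → Jorvik → Quorn → Orton → Tarn → Hale: 15+2+3+10+18 = 48
Cheapest is Wendle → Jorvik → Quorn → Orton → Tarn → Hale at 48 mi.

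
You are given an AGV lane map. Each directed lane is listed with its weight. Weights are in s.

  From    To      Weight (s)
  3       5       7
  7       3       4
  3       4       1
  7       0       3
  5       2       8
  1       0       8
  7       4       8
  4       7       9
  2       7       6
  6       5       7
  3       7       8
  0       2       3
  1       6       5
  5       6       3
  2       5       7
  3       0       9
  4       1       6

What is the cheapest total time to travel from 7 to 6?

14 s

Enumerating some paths:
7–0–2–5–6: 3+3+7+3 = 16
7–3–5–6: 4+7+3 = 14
The minimum is 14 s via 7–3–5–6.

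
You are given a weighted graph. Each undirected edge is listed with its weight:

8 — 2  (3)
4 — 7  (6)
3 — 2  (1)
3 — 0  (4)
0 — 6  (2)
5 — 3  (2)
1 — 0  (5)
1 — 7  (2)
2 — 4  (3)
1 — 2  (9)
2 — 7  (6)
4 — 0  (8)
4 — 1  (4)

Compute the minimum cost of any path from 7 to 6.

9

Settle nodes by increasing distance from 7:
7: 0
1: 2  (via 7)
2: 6  (via 7)
4: 6  (via 7)
0: 7  (via 1)
3: 7  (via 2)
5: 9  (via 3)
6: 9  (via 0)
Shortest route: 7 → 1 → 0 → 6 = 9.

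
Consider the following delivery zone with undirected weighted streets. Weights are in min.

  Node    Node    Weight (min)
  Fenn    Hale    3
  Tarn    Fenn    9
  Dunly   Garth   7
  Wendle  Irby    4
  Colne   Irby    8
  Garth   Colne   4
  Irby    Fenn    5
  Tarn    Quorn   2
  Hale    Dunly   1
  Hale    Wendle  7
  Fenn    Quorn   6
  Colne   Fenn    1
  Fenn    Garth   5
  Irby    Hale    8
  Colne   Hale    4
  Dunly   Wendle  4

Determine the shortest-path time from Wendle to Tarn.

16 min

Settle nodes by increasing distance from Wendle:
Wendle: 0
Irby: 4  (via Wendle)
Dunly: 4  (via Wendle)
Hale: 5  (via Dunly)
Fenn: 8  (via Hale)
Colne: 9  (via Hale)
Garth: 11  (via Dunly)
Quorn: 14  (via Fenn)
Tarn: 16  (via Quorn)
Shortest route: Wendle–Dunly–Hale–Fenn–Quorn–Tarn = 16 min.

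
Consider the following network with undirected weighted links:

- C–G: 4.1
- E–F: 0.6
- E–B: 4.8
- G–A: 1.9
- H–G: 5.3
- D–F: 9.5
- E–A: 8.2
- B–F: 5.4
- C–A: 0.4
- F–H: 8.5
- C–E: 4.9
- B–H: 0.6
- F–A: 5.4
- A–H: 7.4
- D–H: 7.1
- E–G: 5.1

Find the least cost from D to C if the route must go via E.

15

Best D to E: D–F–E costing 10.1
Shortest E→C: E–C = 4.9
Total via E: 10.1 + 4.9 = 15.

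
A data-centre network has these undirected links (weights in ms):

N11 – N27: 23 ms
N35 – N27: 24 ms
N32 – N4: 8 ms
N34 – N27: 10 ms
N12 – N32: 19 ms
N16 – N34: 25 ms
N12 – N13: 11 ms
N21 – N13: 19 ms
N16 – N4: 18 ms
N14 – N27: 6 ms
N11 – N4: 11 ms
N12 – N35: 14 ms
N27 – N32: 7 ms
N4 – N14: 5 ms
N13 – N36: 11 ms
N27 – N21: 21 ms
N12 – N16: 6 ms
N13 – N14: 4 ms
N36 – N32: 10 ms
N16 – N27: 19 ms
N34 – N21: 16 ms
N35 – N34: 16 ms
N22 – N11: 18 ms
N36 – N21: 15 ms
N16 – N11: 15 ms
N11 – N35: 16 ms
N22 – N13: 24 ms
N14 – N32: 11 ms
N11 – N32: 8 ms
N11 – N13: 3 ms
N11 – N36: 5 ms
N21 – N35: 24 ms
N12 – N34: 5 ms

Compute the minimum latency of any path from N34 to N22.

Shortest distances from N34:
N34: 0
N12: 5  (via N34)
N27: 10  (via N34)
N16: 11  (via N12)
N21: 16  (via N34)
N35: 16  (via N34)
N13: 16  (via N12)
N14: 16  (via N27)
N32: 17  (via N27)
N11: 19  (via N13)
N4: 21  (via N14)
N36: 24  (via N11)
N22: 37  (via N11)
Shortest route: N34 → N12 → N13 → N11 → N22 = 37 ms.

37 ms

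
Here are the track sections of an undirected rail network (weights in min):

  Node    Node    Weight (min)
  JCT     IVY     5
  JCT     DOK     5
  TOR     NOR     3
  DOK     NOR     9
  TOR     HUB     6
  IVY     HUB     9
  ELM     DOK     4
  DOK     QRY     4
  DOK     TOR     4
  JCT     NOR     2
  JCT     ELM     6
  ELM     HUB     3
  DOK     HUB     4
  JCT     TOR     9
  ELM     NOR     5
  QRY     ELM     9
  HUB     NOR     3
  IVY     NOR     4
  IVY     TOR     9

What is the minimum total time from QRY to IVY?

14 min

Compare a few routes:
QRY–DOK–JCT–IVY: 4+5+5 = 14
QRY–DOK–TOR–NOR–IVY: 4+4+3+4 = 15
Cheapest is QRY–DOK–JCT–IVY at 14 min.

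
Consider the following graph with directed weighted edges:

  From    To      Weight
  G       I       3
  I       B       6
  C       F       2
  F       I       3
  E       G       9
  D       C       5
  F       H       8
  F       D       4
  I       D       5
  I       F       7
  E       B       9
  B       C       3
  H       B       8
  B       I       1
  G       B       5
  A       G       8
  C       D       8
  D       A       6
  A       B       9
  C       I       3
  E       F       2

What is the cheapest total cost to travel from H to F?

Candidate routes:
H - B - C - F: 8+3+2 = 13
H - B - I - D - C - F: 8+1+5+5+2 = 21
H - B - C - I - F: 8+3+3+7 = 21
H - B - I - F: 8+1+7 = 16
Cheapest is H - B - C - F at 13.

13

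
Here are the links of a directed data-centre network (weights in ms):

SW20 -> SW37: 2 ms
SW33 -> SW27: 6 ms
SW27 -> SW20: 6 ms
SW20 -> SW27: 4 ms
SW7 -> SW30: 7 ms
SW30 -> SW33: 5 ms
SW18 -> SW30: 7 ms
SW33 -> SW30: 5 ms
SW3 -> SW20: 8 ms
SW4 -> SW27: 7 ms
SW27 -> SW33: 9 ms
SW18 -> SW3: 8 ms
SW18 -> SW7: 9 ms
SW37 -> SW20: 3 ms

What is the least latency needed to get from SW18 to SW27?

18 ms

Enumerating some paths:
SW18 → SW3 → SW20 → SW27: 8+8+4 = 20
SW18 → SW30 → SW33 → SW27: 7+5+6 = 18
Cheapest is SW18 → SW30 → SW33 → SW27 at 18 ms.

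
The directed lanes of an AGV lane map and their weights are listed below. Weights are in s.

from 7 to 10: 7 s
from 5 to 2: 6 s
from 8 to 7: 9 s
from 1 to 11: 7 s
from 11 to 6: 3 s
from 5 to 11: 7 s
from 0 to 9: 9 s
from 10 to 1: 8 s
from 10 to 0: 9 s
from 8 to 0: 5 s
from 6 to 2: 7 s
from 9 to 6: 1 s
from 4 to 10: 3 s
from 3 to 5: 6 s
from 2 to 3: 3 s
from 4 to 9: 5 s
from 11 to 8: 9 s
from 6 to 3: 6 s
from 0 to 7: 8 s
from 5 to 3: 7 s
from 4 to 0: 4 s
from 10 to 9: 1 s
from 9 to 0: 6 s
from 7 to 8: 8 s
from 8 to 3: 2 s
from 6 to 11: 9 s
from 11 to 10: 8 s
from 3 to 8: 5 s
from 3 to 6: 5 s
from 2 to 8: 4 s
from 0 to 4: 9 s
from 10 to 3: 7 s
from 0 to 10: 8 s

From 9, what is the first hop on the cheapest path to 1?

Compare a few routes:
9 → 6 → 11 → 10 → 1: 1+9+8+8 = 26
9 → 0 → 4 → 10 → 1: 6+9+3+8 = 26
9 → 0 → 10 → 1: 6+8+8 = 22
Cheapest is 9 → 0 → 10 → 1 at 22 s.
So from 9 the first move is to 0.

0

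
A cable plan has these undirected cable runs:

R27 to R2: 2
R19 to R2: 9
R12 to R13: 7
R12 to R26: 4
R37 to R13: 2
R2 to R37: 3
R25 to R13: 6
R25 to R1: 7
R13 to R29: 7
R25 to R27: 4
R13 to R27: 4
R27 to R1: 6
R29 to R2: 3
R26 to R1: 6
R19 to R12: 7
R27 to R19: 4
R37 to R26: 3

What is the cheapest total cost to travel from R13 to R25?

6

Candidate routes:
R13 → R25: 6 = 6
R13 → R37 → R2 → R27 → R25: 2+3+2+4 = 11
R13 → R27 → R25: 4+4 = 8
Cheapest is R13 → R25 at 6.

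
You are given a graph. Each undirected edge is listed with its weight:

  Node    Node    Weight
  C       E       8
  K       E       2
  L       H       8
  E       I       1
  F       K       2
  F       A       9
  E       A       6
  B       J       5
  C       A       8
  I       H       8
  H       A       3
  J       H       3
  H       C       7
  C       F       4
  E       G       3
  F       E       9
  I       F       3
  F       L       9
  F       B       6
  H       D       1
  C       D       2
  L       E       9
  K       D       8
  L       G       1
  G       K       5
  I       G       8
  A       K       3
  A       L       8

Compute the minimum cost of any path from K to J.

9

Enumerating some paths:
K - F - C - D - H - J: 2+4+2+1+3 = 12
K - A - H - J: 3+3+3 = 9
Cheapest is K - A - H - J at 9.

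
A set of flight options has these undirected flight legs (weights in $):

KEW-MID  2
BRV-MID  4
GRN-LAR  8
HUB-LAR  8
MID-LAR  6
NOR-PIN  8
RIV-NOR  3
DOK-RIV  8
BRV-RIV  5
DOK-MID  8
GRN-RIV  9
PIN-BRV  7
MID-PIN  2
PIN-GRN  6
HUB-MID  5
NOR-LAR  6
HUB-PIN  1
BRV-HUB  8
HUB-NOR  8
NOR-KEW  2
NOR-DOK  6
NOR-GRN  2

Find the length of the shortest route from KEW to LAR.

Shortest distances from KEW:
KEW: 0
MID: 2  (via KEW)
NOR: 2  (via KEW)
PIN: 4  (via MID)
GRN: 4  (via NOR)
RIV: 5  (via NOR)
HUB: 5  (via PIN)
BRV: 6  (via MID)
LAR: 8  (via MID)
Shortest route: KEW–MID–LAR = $8.

$8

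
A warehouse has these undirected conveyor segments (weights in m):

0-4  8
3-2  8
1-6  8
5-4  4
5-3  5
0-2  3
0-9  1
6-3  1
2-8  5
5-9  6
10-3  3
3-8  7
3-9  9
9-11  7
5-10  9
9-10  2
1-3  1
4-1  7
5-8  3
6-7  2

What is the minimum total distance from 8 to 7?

Enumerating some paths:
8–5–3–6–7: 3+5+1+2 = 11
8–2–3–6–7: 5+8+1+2 = 16
8–3–6–7: 7+1+2 = 10
The minimum is 10 m via 8–3–6–7.

10 m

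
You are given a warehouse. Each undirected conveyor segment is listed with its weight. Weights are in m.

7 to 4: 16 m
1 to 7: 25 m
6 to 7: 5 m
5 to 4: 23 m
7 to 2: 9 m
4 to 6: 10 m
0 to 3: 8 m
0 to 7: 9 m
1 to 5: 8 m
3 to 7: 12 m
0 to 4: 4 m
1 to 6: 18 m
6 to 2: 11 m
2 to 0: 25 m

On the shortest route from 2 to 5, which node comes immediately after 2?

6

Compare a few routes:
2 → 6 → 1 → 5: 11+18+8 = 37
2 → 7 → 1 → 5: 9+25+8 = 42
2 → 7 → 6 → 1 → 5: 9+5+18+8 = 40
The minimum is 37 m via 2 → 6 → 1 → 5.
So from 2 the first move is to 6.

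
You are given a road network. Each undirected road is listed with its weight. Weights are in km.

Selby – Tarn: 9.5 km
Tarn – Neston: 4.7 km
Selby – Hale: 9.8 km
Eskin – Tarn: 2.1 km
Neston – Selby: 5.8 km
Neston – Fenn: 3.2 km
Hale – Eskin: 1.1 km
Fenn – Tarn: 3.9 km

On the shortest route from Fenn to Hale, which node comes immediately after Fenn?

Compare a few routes:
Fenn–Tarn–Eskin–Hale: 3.9+2.1+1.1 = 7.1
Fenn–Neston–Tarn–Eskin–Hale: 3.2+4.7+2.1+1.1 = 11.1
Cheapest is Fenn–Tarn–Eskin–Hale at 7.1 km.
So from Fenn the first move is to Tarn.

Tarn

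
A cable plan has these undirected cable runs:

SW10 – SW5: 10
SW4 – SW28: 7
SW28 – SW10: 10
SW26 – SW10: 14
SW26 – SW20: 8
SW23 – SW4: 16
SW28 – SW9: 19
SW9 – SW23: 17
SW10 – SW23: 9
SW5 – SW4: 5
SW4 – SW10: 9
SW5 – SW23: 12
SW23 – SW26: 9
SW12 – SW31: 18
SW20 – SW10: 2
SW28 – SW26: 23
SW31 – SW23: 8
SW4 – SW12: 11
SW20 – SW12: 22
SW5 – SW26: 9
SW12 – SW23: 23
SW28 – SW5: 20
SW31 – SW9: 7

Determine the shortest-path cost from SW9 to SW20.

Shortest distances from SW9:
SW9: 0
SW31: 7  (via SW9)
SW23: 15  (via SW31)
SW28: 19  (via SW9)
SW10: 24  (via SW23)
SW26: 24  (via SW23)
SW12: 25  (via SW31)
SW4: 26  (via SW28)
SW20: 26  (via SW10)
Shortest route: SW9 → SW31 → SW23 → SW10 → SW20 = 26.

26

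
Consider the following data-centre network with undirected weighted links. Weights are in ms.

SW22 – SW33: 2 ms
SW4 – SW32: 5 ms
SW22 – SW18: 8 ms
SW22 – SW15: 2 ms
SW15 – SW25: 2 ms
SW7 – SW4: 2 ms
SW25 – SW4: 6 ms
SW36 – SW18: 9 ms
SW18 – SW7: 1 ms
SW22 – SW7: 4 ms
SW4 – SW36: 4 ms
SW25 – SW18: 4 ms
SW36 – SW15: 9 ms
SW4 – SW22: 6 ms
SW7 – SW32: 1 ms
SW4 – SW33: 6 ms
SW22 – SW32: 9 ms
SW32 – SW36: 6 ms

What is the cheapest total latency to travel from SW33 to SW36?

Settle nodes by increasing distance from SW33:
SW33: 0
SW22: 2  (via SW33)
SW15: 4  (via SW22)
SW7: 6  (via SW22)
SW4: 6  (via SW33)
SW25: 6  (via SW15)
SW32: 7  (via SW7)
SW18: 7  (via SW7)
SW36: 10  (via SW4)
Shortest route: SW33–SW4–SW36 = 10 ms.

10 ms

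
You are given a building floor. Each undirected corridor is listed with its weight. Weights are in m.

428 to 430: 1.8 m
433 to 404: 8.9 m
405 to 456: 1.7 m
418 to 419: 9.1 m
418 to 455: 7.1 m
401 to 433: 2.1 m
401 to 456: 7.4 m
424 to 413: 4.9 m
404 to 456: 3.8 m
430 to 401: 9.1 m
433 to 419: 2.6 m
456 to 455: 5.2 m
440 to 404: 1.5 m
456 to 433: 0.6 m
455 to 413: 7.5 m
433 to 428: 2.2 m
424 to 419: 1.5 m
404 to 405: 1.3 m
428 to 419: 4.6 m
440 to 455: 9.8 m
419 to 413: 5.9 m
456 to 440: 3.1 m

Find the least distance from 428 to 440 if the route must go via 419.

10.9 m

Shortest 428→419: 428–419 = 4.6
Best 419 to 440: 419–433–456–440 costing 6.3
Total via 419: 4.6 + 6.3 = 10.9 m.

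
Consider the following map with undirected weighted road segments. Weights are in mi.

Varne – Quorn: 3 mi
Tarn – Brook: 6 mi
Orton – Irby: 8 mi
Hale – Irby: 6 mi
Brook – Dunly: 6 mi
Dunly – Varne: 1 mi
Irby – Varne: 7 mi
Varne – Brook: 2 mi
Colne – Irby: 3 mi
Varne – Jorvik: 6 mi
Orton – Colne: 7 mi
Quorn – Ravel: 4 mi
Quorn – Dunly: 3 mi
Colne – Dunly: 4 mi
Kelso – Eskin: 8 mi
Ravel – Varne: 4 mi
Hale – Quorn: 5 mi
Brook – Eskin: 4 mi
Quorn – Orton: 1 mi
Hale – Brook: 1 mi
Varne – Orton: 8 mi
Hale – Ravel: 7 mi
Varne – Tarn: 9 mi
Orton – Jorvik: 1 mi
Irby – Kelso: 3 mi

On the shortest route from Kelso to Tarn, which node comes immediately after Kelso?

Irby

Candidate routes:
Kelso - Irby - Colne - Dunly - Varne - Brook - Tarn: 3+3+4+1+2+6 = 19
Kelso - Irby - Varne - Brook - Tarn: 3+7+2+6 = 18
Kelso - Irby - Hale - Brook - Tarn: 3+6+1+6 = 16
Kelso - Eskin - Brook - Tarn: 8+4+6 = 18
Cheapest is Kelso - Irby - Hale - Brook - Tarn at 16 mi.
So from Kelso the first move is to Irby.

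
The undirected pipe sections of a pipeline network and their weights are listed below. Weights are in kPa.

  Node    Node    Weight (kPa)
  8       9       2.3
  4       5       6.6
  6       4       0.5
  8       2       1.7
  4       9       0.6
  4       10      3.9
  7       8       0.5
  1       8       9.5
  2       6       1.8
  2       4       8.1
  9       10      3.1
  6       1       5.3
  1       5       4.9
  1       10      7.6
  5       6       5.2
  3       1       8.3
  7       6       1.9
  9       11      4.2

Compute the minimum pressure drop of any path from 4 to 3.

Enumerating some paths:
4 → 6 → 5 → 1 → 3: 0.5+5.2+4.9+8.3 = 18.9
4 → 6 → 1 → 3: 0.5+5.3+8.3 = 14.1
4 → 9 → 8 → 7 → 6 → 1 → 3: 0.6+2.3+0.5+1.9+5.3+8.3 = 18.9
4 → 9 → 10 → 1 → 3: 0.6+3.1+7.6+8.3 = 19.6
The minimum is 14.1 kPa via 4 → 6 → 1 → 3.

14.1 kPa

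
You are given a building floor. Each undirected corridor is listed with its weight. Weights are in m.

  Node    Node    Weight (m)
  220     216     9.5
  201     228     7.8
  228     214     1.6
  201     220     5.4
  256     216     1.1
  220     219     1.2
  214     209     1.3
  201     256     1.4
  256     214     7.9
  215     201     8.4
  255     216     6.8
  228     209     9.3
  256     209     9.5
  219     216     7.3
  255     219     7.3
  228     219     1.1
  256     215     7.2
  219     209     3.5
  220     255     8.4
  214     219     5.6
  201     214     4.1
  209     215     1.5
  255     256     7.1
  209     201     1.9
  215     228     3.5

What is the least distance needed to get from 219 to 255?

7.3 m

Settle nodes by increasing distance from 219:
219: 0
228: 1.1  (via 219)
220: 1.2  (via 219)
214: 2.7  (via 228)
209: 3.5  (via 219)
215: 4.6  (via 228)
201: 5.4  (via 209)
256: 6.8  (via 201)
216: 7.3  (via 219)
255: 7.3  (via 219)
Shortest route: 219–255 = 7.3 m.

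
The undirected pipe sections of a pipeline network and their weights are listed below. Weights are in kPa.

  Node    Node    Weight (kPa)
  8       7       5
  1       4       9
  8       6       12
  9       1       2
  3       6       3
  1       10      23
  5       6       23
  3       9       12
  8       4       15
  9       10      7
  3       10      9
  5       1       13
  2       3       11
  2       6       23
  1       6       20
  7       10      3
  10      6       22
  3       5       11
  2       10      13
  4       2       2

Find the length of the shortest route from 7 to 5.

23 kPa

Candidate routes:
7–10–9–1–5: 3+7+2+13 = 25
7–10–3–5: 3+9+11 = 23
The minimum is 23 kPa via 7–10–3–5.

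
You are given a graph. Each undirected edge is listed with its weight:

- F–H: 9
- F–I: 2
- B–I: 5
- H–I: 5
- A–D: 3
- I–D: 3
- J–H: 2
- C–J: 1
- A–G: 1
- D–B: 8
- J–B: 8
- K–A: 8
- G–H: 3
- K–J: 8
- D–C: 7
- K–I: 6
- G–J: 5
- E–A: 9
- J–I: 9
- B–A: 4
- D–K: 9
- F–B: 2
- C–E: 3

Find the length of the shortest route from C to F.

Shortest distances from C:
C: 0
J: 1  (via C)
E: 3  (via C)
H: 3  (via J)
G: 6  (via J)
A: 7  (via G)
D: 7  (via C)
I: 8  (via H)
B: 9  (via J)
K: 9  (via J)
F: 10  (via I)
Shortest route: C → J → H → I → F = 10.

10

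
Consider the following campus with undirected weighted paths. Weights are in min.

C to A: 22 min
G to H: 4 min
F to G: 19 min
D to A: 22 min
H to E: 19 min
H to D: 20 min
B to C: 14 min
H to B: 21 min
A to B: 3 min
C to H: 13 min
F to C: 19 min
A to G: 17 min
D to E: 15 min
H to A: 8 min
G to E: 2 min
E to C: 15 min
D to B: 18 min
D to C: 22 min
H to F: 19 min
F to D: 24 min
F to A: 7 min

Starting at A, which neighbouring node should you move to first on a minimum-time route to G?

H

Compare a few routes:
A - H - G: 8+4 = 12
A - G: 17 = 17
A - F - G: 7+19 = 26
The minimum is 12 min via A - H - G.
So from A the first move is to H.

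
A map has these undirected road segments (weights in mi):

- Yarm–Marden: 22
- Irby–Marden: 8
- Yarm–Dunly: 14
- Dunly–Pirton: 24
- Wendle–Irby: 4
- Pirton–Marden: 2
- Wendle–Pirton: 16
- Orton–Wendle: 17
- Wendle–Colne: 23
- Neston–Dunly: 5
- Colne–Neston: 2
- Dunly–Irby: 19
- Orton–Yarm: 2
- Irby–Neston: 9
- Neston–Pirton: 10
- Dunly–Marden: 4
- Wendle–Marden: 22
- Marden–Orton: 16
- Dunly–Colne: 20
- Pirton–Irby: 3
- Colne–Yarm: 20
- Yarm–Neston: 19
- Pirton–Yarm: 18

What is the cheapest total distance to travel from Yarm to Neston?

Compare a few routes:
Yarm–Pirton–Neston: 18+10 = 28
Yarm–Neston: 19 = 19
Yarm–Colne–Neston: 20+2 = 22
Yarm–Orton–Marden–Dunly–Neston: 2+16+4+5 = 27
The minimum is 19 mi via Yarm–Neston.

19 mi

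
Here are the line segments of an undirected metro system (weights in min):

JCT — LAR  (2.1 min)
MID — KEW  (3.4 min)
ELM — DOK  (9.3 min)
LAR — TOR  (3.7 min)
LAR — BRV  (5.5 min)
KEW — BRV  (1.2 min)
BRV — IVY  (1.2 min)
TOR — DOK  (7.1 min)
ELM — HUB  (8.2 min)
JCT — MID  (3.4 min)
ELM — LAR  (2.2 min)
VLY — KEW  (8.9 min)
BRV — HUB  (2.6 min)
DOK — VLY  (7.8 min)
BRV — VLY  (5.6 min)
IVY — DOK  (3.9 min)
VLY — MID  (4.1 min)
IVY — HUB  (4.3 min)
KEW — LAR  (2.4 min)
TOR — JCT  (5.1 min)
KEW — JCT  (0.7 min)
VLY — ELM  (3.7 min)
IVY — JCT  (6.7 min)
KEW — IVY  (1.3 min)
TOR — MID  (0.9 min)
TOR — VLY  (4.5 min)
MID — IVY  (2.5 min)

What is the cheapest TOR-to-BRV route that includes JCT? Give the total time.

Best TOR to JCT: TOR–MID–JCT costing 4.3
Shortest JCT→BRV: JCT–KEW–BRV = 1.9
Total via JCT: 4.3 + 1.9 = 6.2 min.

6.2 min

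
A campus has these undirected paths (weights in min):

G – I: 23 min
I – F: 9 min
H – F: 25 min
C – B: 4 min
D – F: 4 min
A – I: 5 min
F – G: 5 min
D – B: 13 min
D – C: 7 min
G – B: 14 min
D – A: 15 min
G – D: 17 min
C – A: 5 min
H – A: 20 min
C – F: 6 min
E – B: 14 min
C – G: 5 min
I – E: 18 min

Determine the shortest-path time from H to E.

43 min

Enumerating some paths:
H–F–I–E: 25+9+18 = 52
H–F–C–B–E: 25+6+4+14 = 49
H–A–I–E: 20+5+18 = 43
Cheapest is H–A–I–E at 43 min.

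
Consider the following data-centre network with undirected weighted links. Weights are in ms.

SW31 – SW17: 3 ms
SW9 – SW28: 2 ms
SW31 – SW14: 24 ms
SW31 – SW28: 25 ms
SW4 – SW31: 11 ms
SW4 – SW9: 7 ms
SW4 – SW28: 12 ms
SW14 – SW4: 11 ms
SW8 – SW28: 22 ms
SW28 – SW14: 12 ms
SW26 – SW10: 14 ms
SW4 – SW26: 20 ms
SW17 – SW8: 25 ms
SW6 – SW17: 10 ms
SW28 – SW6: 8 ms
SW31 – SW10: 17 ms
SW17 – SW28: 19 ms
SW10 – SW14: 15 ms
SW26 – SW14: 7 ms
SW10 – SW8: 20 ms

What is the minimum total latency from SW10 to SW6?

Settle nodes by increasing distance from SW10:
SW10: 0
SW26: 14  (via SW10)
SW14: 15  (via SW10)
SW31: 17  (via SW10)
SW8: 20  (via SW10)
SW17: 20  (via SW31)
SW4: 26  (via SW14)
SW28: 27  (via SW14)
SW9: 29  (via SW28)
SW6: 30  (via SW17)
Shortest route: SW10–SW31–SW17–SW6 = 30 ms.

30 ms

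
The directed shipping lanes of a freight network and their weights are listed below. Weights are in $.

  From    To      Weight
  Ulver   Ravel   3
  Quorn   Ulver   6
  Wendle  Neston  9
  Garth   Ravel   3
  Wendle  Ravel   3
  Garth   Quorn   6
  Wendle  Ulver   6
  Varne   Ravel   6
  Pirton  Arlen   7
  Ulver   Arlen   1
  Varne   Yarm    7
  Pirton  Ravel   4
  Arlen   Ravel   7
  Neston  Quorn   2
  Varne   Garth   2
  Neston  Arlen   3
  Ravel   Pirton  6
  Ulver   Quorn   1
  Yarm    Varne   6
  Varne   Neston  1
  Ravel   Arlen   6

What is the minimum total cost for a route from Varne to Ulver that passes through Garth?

$14

Shortest Varne→Garth: Varne–Garth = 2
Shortest Garth→Ulver: Garth–Quorn–Ulver = 12
Total via Garth: 2 + 12 = $14.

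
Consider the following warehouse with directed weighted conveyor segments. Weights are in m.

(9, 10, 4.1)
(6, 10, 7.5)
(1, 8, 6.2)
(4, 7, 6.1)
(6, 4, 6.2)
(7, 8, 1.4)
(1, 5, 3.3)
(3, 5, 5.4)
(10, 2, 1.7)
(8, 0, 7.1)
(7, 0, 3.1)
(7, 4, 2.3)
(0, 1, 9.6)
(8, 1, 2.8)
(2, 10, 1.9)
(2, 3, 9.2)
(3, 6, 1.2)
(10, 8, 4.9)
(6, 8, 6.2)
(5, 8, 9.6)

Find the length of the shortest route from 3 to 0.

Candidate routes:
3 - 6 - 4 - 7 - 0: 1.2+6.2+6.1+3.1 = 16.6
3 - 6 - 10 - 8 - 0: 1.2+7.5+4.9+7.1 = 20.7
3 - 6 - 8 - 0: 1.2+6.2+7.1 = 14.5
3 - 6 - 4 - 7 - 8 - 0: 1.2+6.2+6.1+1.4+7.1 = 22
Cheapest is 3 - 6 - 8 - 0 at 14.5 m.

14.5 m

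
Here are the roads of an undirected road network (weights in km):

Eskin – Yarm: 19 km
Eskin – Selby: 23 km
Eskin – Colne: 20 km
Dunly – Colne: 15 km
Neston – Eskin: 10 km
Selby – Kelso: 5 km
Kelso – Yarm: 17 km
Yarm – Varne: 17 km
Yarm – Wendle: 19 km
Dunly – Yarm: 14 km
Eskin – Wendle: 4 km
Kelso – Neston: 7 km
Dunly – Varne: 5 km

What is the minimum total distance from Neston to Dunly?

Settle nodes by increasing distance from Neston:
Neston: 0
Kelso: 7  (via Neston)
Eskin: 10  (via Neston)
Selby: 12  (via Kelso)
Wendle: 14  (via Eskin)
Yarm: 24  (via Kelso)
Colne: 30  (via Eskin)
Dunly: 38  (via Yarm)
Shortest route: Neston–Kelso–Yarm–Dunly = 38 km.

38 km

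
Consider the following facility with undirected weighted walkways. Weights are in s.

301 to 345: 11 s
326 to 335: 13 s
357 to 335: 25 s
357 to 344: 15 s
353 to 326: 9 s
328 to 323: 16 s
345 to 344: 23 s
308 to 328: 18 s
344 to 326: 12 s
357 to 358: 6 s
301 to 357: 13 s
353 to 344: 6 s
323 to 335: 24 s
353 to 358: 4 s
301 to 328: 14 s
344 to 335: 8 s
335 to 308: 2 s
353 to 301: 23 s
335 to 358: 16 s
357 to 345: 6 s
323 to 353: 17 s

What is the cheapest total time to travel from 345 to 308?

Running Dijkstra from 345:
345: 0
357: 6  (via 345)
301: 11  (via 345)
358: 12  (via 357)
353: 16  (via 358)
344: 21  (via 357)
328: 25  (via 301)
326: 25  (via 353)
335: 28  (via 358)
308: 30  (via 335)
Shortest route: 345 → 357 → 358 → 335 → 308 = 30 s.

30 s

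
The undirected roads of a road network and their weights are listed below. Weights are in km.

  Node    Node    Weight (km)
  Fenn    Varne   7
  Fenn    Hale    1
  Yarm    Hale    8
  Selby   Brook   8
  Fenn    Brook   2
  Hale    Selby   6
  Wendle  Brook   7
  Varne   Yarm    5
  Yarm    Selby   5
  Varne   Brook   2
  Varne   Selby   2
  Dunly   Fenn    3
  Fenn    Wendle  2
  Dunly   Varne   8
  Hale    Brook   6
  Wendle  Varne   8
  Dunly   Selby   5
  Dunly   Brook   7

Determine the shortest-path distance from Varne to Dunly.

Running Dijkstra from Varne:
Varne: 0
Brook: 2  (via Varne)
Selby: 2  (via Varne)
Fenn: 4  (via Brook)
Yarm: 5  (via Varne)
Hale: 5  (via Fenn)
Wendle: 6  (via Fenn)
Dunly: 7  (via Selby)
Shortest route: Varne → Selby → Dunly = 7 km.

7 km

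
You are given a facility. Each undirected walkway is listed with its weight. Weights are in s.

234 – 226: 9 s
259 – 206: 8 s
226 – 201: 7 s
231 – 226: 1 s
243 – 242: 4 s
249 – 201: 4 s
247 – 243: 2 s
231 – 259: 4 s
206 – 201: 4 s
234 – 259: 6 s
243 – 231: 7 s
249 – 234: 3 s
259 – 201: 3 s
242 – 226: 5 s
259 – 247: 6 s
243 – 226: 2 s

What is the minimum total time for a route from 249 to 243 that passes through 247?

15 s

Best 249 to 247: 249–201–259–247 costing 13
Best 247 to 243: 247–243 costing 2
Total via 247: 13 + 2 = 15 s.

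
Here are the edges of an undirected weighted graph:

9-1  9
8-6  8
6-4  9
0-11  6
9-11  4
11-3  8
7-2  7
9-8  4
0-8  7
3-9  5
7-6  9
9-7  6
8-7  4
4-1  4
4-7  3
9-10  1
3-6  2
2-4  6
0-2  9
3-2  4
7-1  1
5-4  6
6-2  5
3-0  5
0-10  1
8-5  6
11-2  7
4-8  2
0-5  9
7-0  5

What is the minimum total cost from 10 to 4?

Running Dijkstra from 10:
10: 0
0: 1  (via 10)
9: 1  (via 10)
8: 5  (via 9)
11: 5  (via 9)
3: 6  (via 0)
7: 6  (via 0)
1: 7  (via 7)
4: 7  (via 8)
Shortest route: 10 → 9 → 8 → 4 = 7.

7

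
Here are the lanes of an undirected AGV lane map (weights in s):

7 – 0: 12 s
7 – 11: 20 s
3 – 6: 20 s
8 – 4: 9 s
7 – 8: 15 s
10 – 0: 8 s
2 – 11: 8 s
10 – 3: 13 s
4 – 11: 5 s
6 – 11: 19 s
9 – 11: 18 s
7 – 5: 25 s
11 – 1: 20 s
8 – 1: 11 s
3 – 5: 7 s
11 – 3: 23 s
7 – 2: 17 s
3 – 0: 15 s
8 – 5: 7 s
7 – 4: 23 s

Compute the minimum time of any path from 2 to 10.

Shortest distances from 2:
2: 0
11: 8  (via 2)
4: 13  (via 11)
7: 17  (via 2)
8: 22  (via 4)
9: 26  (via 11)
6: 27  (via 11)
1: 28  (via 11)
0: 29  (via 7)
5: 29  (via 8)
3: 31  (via 11)
10: 37  (via 0)
Shortest route: 2–7–0–10 = 37 s.

37 s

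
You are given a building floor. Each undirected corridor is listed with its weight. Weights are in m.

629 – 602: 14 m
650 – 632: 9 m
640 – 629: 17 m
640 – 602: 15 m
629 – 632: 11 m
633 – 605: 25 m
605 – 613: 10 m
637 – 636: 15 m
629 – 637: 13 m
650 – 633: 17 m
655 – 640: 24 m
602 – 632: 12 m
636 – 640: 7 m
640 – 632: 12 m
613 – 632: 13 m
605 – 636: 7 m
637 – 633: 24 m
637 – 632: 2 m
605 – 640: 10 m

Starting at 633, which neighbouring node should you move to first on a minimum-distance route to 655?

605

Compare a few routes:
633–650–632–640–655: 17+9+12+24 = 62
633–605–636–640–655: 25+7+7+24 = 63
633–637–632–640–655: 24+2+12+24 = 62
633–605–640–655: 25+10+24 = 59
The minimum is 59 m via 633–605–640–655.
So from 633 the first move is to 605.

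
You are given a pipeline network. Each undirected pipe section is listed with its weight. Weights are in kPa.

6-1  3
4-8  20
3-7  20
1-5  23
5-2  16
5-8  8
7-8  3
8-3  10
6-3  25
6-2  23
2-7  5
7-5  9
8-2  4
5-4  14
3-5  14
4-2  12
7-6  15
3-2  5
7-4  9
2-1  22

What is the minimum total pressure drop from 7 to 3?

Candidate routes:
7–2–3: 5+5 = 10
7–8–2–3: 3+4+5 = 12
7–8–3: 3+10 = 13
7–2–8–3: 5+4+10 = 19
The minimum is 10 kPa via 7–2–3.

10 kPa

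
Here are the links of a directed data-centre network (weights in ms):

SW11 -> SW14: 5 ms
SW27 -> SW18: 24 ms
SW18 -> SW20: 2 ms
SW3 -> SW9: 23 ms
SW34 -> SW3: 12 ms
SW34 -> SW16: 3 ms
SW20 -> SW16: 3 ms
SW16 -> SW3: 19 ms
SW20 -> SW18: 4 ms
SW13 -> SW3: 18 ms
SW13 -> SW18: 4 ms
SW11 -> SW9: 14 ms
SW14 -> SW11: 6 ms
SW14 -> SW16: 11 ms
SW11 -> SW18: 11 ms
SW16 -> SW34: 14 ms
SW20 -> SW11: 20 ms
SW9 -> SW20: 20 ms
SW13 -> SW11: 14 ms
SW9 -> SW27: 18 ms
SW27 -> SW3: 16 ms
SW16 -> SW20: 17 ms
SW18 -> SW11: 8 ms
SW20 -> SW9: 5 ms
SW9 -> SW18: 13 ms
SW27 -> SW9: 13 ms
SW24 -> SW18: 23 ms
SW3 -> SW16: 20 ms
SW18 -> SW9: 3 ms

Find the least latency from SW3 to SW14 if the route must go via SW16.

Best SW3 to SW16: SW3–SW16 costing 20
Shortest SW16→SW14: SW16–SW20–SW18–SW11–SW14 = 34
Total via SW16: 20 + 34 = 54 ms.

54 ms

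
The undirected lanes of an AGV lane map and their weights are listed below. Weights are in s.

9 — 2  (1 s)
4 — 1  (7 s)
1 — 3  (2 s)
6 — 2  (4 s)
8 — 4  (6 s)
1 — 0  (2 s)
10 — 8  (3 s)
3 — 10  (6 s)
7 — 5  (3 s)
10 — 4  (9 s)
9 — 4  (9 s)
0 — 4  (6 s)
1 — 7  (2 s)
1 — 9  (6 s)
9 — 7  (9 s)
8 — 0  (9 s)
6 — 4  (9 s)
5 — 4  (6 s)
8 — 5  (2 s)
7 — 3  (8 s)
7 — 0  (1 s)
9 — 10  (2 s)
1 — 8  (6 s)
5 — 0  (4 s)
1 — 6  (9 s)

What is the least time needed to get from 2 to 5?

Enumerating some paths:
2 - 9 - 10 - 8 - 5: 1+2+3+2 = 8
2 - 9 - 1 - 7 - 5: 1+6+2+3 = 12
2 - 9 - 1 - 0 - 7 - 5: 1+6+2+1+3 = 13
The minimum is 8 s via 2 - 9 - 10 - 8 - 5.

8 s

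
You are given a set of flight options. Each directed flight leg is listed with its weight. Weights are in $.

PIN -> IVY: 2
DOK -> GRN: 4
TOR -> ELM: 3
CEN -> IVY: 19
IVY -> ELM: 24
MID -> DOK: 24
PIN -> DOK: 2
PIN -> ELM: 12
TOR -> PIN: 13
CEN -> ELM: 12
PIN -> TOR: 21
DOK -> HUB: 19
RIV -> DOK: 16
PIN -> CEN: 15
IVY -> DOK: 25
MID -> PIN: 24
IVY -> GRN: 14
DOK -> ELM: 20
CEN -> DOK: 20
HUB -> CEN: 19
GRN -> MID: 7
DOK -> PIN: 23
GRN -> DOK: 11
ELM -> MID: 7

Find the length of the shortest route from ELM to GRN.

$35

Settle nodes by increasing distance from ELM:
ELM: 0
MID: 7  (via ELM)
PIN: 31  (via MID)
DOK: 31  (via MID)
IVY: 33  (via PIN)
GRN: 35  (via DOK)
Shortest route: ELM–MID–DOK–GRN = $35.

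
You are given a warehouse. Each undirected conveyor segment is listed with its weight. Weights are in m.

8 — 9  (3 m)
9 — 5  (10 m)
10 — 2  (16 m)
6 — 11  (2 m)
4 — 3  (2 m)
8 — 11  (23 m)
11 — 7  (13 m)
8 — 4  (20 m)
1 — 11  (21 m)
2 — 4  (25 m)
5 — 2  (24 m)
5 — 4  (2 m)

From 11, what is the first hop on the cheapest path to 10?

8

Compare a few routes:
11 - 8 - 9 - 5 - 2 - 10: 23+3+10+24+16 = 76
11 - 8 - 4 - 2 - 10: 23+20+25+16 = 84
11 - 8 - 9 - 5 - 4 - 2 - 10: 23+3+10+2+25+16 = 79
Cheapest is 11 - 8 - 9 - 5 - 2 - 10 at 76 m.
So from 11 the first move is to 8.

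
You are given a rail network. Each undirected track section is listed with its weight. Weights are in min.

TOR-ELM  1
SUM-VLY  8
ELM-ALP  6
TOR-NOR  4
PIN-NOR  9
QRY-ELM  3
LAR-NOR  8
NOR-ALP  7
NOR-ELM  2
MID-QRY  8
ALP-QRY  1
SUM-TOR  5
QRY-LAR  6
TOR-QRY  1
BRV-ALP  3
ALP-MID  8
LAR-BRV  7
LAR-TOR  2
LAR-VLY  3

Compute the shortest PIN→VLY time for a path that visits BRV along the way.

Shortest PIN→BRV: PIN → NOR → ELM → TOR → QRY → ALP → BRV = 17
Shortest BRV→VLY: BRV → LAR → VLY = 10
Total via BRV: 17 + 10 = 27 min.

27 min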